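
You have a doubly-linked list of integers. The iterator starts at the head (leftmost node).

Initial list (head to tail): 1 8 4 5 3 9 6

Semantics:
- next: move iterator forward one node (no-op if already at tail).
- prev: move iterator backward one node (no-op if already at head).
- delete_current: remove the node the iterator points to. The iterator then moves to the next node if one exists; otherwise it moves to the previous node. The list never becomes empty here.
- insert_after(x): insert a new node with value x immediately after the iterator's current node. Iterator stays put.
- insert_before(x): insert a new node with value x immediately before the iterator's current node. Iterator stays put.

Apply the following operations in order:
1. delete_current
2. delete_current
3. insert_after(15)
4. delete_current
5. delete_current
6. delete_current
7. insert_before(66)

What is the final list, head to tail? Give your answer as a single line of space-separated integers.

After 1 (delete_current): list=[8, 4, 5, 3, 9, 6] cursor@8
After 2 (delete_current): list=[4, 5, 3, 9, 6] cursor@4
After 3 (insert_after(15)): list=[4, 15, 5, 3, 9, 6] cursor@4
After 4 (delete_current): list=[15, 5, 3, 9, 6] cursor@15
After 5 (delete_current): list=[5, 3, 9, 6] cursor@5
After 6 (delete_current): list=[3, 9, 6] cursor@3
After 7 (insert_before(66)): list=[66, 3, 9, 6] cursor@3

Answer: 66 3 9 6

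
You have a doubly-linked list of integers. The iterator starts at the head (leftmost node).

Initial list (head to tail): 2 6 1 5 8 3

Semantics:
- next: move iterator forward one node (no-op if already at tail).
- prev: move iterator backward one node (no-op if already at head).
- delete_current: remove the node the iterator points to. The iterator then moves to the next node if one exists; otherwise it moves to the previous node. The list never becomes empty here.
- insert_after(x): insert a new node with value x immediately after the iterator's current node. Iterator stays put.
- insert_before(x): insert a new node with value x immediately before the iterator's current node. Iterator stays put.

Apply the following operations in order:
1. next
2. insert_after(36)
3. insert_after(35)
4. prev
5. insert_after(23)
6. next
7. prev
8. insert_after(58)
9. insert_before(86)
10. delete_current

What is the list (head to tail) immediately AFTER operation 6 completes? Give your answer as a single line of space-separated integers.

After 1 (next): list=[2, 6, 1, 5, 8, 3] cursor@6
After 2 (insert_after(36)): list=[2, 6, 36, 1, 5, 8, 3] cursor@6
After 3 (insert_after(35)): list=[2, 6, 35, 36, 1, 5, 8, 3] cursor@6
After 4 (prev): list=[2, 6, 35, 36, 1, 5, 8, 3] cursor@2
After 5 (insert_after(23)): list=[2, 23, 6, 35, 36, 1, 5, 8, 3] cursor@2
After 6 (next): list=[2, 23, 6, 35, 36, 1, 5, 8, 3] cursor@23

Answer: 2 23 6 35 36 1 5 8 3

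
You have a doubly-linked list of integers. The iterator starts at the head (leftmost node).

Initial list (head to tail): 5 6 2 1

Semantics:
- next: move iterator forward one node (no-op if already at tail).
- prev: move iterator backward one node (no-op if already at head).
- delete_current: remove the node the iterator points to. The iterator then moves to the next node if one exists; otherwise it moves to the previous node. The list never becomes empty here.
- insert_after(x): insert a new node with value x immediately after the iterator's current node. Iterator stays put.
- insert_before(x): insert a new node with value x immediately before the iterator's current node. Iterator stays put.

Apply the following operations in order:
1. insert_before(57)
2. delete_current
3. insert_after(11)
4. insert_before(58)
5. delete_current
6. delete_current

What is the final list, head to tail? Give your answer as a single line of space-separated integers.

Answer: 57 58 2 1

Derivation:
After 1 (insert_before(57)): list=[57, 5, 6, 2, 1] cursor@5
After 2 (delete_current): list=[57, 6, 2, 1] cursor@6
After 3 (insert_after(11)): list=[57, 6, 11, 2, 1] cursor@6
After 4 (insert_before(58)): list=[57, 58, 6, 11, 2, 1] cursor@6
After 5 (delete_current): list=[57, 58, 11, 2, 1] cursor@11
After 6 (delete_current): list=[57, 58, 2, 1] cursor@2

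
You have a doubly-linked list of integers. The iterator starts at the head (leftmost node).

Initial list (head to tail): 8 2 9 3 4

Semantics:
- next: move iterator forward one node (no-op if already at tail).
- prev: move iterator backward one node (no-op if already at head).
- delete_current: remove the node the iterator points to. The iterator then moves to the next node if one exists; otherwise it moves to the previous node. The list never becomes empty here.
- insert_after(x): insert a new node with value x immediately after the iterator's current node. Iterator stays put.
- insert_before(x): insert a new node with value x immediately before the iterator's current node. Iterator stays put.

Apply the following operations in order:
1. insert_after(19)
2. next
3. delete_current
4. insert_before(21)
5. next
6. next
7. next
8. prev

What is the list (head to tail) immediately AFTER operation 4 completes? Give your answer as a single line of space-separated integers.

After 1 (insert_after(19)): list=[8, 19, 2, 9, 3, 4] cursor@8
After 2 (next): list=[8, 19, 2, 9, 3, 4] cursor@19
After 3 (delete_current): list=[8, 2, 9, 3, 4] cursor@2
After 4 (insert_before(21)): list=[8, 21, 2, 9, 3, 4] cursor@2

Answer: 8 21 2 9 3 4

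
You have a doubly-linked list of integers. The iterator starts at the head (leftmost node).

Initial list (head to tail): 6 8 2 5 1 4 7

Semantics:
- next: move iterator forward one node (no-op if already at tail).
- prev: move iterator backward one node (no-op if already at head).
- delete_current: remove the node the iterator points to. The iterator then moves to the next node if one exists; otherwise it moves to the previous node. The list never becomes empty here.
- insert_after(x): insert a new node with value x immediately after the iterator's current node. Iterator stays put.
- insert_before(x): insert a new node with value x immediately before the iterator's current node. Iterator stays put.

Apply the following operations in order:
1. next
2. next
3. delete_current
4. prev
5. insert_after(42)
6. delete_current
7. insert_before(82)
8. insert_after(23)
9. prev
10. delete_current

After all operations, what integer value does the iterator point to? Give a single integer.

After 1 (next): list=[6, 8, 2, 5, 1, 4, 7] cursor@8
After 2 (next): list=[6, 8, 2, 5, 1, 4, 7] cursor@2
After 3 (delete_current): list=[6, 8, 5, 1, 4, 7] cursor@5
After 4 (prev): list=[6, 8, 5, 1, 4, 7] cursor@8
After 5 (insert_after(42)): list=[6, 8, 42, 5, 1, 4, 7] cursor@8
After 6 (delete_current): list=[6, 42, 5, 1, 4, 7] cursor@42
After 7 (insert_before(82)): list=[6, 82, 42, 5, 1, 4, 7] cursor@42
After 8 (insert_after(23)): list=[6, 82, 42, 23, 5, 1, 4, 7] cursor@42
After 9 (prev): list=[6, 82, 42, 23, 5, 1, 4, 7] cursor@82
After 10 (delete_current): list=[6, 42, 23, 5, 1, 4, 7] cursor@42

Answer: 42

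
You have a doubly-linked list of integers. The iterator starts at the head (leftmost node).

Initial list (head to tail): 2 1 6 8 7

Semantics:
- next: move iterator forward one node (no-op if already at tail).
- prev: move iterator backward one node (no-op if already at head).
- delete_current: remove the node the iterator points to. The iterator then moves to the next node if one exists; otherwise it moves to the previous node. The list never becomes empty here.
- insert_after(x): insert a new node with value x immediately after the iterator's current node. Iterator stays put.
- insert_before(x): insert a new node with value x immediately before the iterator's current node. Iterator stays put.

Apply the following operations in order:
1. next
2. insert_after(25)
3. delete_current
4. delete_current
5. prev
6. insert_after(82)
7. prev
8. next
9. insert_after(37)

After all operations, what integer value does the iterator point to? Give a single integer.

Answer: 82

Derivation:
After 1 (next): list=[2, 1, 6, 8, 7] cursor@1
After 2 (insert_after(25)): list=[2, 1, 25, 6, 8, 7] cursor@1
After 3 (delete_current): list=[2, 25, 6, 8, 7] cursor@25
After 4 (delete_current): list=[2, 6, 8, 7] cursor@6
After 5 (prev): list=[2, 6, 8, 7] cursor@2
After 6 (insert_after(82)): list=[2, 82, 6, 8, 7] cursor@2
After 7 (prev): list=[2, 82, 6, 8, 7] cursor@2
After 8 (next): list=[2, 82, 6, 8, 7] cursor@82
After 9 (insert_after(37)): list=[2, 82, 37, 6, 8, 7] cursor@82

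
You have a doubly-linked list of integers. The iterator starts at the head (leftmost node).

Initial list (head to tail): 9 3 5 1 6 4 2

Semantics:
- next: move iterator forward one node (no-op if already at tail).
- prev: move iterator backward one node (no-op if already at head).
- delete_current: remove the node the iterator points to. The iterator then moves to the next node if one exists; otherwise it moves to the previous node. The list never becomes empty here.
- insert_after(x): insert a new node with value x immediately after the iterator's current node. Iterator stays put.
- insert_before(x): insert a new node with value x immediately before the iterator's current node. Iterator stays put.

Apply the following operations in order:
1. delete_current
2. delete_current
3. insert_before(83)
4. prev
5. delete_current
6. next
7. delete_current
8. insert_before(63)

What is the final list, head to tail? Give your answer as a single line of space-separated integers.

After 1 (delete_current): list=[3, 5, 1, 6, 4, 2] cursor@3
After 2 (delete_current): list=[5, 1, 6, 4, 2] cursor@5
After 3 (insert_before(83)): list=[83, 5, 1, 6, 4, 2] cursor@5
After 4 (prev): list=[83, 5, 1, 6, 4, 2] cursor@83
After 5 (delete_current): list=[5, 1, 6, 4, 2] cursor@5
After 6 (next): list=[5, 1, 6, 4, 2] cursor@1
After 7 (delete_current): list=[5, 6, 4, 2] cursor@6
After 8 (insert_before(63)): list=[5, 63, 6, 4, 2] cursor@6

Answer: 5 63 6 4 2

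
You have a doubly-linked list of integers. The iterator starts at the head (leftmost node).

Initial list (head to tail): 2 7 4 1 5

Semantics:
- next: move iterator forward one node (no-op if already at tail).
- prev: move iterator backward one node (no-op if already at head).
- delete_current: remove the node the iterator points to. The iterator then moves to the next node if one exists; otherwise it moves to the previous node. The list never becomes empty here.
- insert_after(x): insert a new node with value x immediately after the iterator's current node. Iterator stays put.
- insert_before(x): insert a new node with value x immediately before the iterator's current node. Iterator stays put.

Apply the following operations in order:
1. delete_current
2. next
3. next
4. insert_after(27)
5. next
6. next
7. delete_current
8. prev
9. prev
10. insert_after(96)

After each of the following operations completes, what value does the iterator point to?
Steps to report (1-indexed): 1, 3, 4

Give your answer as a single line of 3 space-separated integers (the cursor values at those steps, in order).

After 1 (delete_current): list=[7, 4, 1, 5] cursor@7
After 2 (next): list=[7, 4, 1, 5] cursor@4
After 3 (next): list=[7, 4, 1, 5] cursor@1
After 4 (insert_after(27)): list=[7, 4, 1, 27, 5] cursor@1
After 5 (next): list=[7, 4, 1, 27, 5] cursor@27
After 6 (next): list=[7, 4, 1, 27, 5] cursor@5
After 7 (delete_current): list=[7, 4, 1, 27] cursor@27
After 8 (prev): list=[7, 4, 1, 27] cursor@1
After 9 (prev): list=[7, 4, 1, 27] cursor@4
After 10 (insert_after(96)): list=[7, 4, 96, 1, 27] cursor@4

Answer: 7 1 1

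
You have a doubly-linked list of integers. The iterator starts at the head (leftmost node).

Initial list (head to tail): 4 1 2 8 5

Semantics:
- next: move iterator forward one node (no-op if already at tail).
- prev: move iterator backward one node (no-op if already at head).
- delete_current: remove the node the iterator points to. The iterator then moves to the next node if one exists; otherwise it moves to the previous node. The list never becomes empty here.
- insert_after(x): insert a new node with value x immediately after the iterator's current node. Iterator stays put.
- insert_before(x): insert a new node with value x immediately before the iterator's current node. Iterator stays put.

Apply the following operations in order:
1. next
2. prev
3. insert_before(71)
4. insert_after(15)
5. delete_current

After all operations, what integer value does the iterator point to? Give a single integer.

After 1 (next): list=[4, 1, 2, 8, 5] cursor@1
After 2 (prev): list=[4, 1, 2, 8, 5] cursor@4
After 3 (insert_before(71)): list=[71, 4, 1, 2, 8, 5] cursor@4
After 4 (insert_after(15)): list=[71, 4, 15, 1, 2, 8, 5] cursor@4
After 5 (delete_current): list=[71, 15, 1, 2, 8, 5] cursor@15

Answer: 15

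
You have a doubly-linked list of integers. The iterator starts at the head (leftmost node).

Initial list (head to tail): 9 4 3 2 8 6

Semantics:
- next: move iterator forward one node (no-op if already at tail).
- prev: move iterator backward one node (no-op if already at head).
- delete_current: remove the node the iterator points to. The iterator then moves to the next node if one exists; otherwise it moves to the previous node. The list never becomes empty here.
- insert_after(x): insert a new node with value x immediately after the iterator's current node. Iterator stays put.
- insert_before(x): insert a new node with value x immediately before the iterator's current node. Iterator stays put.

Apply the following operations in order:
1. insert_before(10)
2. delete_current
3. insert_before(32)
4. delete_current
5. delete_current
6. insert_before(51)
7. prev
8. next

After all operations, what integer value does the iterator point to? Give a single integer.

After 1 (insert_before(10)): list=[10, 9, 4, 3, 2, 8, 6] cursor@9
After 2 (delete_current): list=[10, 4, 3, 2, 8, 6] cursor@4
After 3 (insert_before(32)): list=[10, 32, 4, 3, 2, 8, 6] cursor@4
After 4 (delete_current): list=[10, 32, 3, 2, 8, 6] cursor@3
After 5 (delete_current): list=[10, 32, 2, 8, 6] cursor@2
After 6 (insert_before(51)): list=[10, 32, 51, 2, 8, 6] cursor@2
After 7 (prev): list=[10, 32, 51, 2, 8, 6] cursor@51
After 8 (next): list=[10, 32, 51, 2, 8, 6] cursor@2

Answer: 2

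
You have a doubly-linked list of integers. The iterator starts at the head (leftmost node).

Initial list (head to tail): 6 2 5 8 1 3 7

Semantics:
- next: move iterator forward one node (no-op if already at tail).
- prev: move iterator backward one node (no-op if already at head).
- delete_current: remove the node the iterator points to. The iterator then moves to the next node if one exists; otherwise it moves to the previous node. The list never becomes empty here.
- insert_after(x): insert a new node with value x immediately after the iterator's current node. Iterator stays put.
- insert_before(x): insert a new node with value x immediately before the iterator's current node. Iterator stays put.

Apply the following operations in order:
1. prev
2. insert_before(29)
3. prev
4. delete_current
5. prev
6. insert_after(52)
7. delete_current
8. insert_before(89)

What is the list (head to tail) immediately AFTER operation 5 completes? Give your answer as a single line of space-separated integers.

After 1 (prev): list=[6, 2, 5, 8, 1, 3, 7] cursor@6
After 2 (insert_before(29)): list=[29, 6, 2, 5, 8, 1, 3, 7] cursor@6
After 3 (prev): list=[29, 6, 2, 5, 8, 1, 3, 7] cursor@29
After 4 (delete_current): list=[6, 2, 5, 8, 1, 3, 7] cursor@6
After 5 (prev): list=[6, 2, 5, 8, 1, 3, 7] cursor@6

Answer: 6 2 5 8 1 3 7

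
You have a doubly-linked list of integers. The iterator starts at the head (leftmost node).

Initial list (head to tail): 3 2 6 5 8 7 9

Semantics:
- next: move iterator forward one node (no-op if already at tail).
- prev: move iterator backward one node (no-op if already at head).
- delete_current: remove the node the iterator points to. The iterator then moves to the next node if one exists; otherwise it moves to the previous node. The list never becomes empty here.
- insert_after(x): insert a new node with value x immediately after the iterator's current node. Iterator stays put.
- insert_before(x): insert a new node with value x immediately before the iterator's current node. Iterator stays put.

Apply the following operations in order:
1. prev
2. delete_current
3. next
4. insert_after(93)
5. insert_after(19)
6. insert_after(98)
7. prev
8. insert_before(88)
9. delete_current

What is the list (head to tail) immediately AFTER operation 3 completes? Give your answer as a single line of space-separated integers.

Answer: 2 6 5 8 7 9

Derivation:
After 1 (prev): list=[3, 2, 6, 5, 8, 7, 9] cursor@3
After 2 (delete_current): list=[2, 6, 5, 8, 7, 9] cursor@2
After 3 (next): list=[2, 6, 5, 8, 7, 9] cursor@6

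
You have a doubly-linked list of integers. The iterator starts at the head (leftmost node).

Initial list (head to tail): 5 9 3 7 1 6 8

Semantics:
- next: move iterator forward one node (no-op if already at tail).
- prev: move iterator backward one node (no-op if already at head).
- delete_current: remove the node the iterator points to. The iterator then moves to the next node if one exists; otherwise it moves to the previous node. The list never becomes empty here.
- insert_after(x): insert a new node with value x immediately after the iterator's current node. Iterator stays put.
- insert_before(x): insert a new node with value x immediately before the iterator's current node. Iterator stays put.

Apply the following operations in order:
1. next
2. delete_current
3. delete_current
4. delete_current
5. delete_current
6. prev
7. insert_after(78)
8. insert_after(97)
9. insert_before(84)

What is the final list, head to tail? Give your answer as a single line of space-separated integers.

After 1 (next): list=[5, 9, 3, 7, 1, 6, 8] cursor@9
After 2 (delete_current): list=[5, 3, 7, 1, 6, 8] cursor@3
After 3 (delete_current): list=[5, 7, 1, 6, 8] cursor@7
After 4 (delete_current): list=[5, 1, 6, 8] cursor@1
After 5 (delete_current): list=[5, 6, 8] cursor@6
After 6 (prev): list=[5, 6, 8] cursor@5
After 7 (insert_after(78)): list=[5, 78, 6, 8] cursor@5
After 8 (insert_after(97)): list=[5, 97, 78, 6, 8] cursor@5
After 9 (insert_before(84)): list=[84, 5, 97, 78, 6, 8] cursor@5

Answer: 84 5 97 78 6 8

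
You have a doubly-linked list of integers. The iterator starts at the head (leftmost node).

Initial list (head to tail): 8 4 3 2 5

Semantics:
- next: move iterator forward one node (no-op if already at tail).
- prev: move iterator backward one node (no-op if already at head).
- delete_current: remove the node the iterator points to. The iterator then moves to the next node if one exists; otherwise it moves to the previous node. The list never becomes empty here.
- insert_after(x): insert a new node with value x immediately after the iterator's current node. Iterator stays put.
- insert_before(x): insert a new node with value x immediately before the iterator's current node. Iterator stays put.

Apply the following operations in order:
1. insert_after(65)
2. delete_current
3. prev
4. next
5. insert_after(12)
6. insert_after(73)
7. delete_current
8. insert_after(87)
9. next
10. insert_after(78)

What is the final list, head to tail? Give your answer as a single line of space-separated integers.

Answer: 65 73 87 78 12 3 2 5

Derivation:
After 1 (insert_after(65)): list=[8, 65, 4, 3, 2, 5] cursor@8
After 2 (delete_current): list=[65, 4, 3, 2, 5] cursor@65
After 3 (prev): list=[65, 4, 3, 2, 5] cursor@65
After 4 (next): list=[65, 4, 3, 2, 5] cursor@4
After 5 (insert_after(12)): list=[65, 4, 12, 3, 2, 5] cursor@4
After 6 (insert_after(73)): list=[65, 4, 73, 12, 3, 2, 5] cursor@4
After 7 (delete_current): list=[65, 73, 12, 3, 2, 5] cursor@73
After 8 (insert_after(87)): list=[65, 73, 87, 12, 3, 2, 5] cursor@73
After 9 (next): list=[65, 73, 87, 12, 3, 2, 5] cursor@87
After 10 (insert_after(78)): list=[65, 73, 87, 78, 12, 3, 2, 5] cursor@87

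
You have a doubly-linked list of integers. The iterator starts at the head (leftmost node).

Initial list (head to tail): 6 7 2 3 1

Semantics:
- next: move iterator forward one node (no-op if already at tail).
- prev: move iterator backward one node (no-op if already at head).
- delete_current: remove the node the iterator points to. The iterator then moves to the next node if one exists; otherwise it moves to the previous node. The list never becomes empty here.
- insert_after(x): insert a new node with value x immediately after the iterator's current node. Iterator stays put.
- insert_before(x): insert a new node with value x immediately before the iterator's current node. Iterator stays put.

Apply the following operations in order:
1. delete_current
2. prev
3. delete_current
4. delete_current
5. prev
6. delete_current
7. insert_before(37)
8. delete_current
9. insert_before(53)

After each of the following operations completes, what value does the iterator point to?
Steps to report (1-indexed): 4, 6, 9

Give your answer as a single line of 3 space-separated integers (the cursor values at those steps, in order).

After 1 (delete_current): list=[7, 2, 3, 1] cursor@7
After 2 (prev): list=[7, 2, 3, 1] cursor@7
After 3 (delete_current): list=[2, 3, 1] cursor@2
After 4 (delete_current): list=[3, 1] cursor@3
After 5 (prev): list=[3, 1] cursor@3
After 6 (delete_current): list=[1] cursor@1
After 7 (insert_before(37)): list=[37, 1] cursor@1
After 8 (delete_current): list=[37] cursor@37
After 9 (insert_before(53)): list=[53, 37] cursor@37

Answer: 3 1 37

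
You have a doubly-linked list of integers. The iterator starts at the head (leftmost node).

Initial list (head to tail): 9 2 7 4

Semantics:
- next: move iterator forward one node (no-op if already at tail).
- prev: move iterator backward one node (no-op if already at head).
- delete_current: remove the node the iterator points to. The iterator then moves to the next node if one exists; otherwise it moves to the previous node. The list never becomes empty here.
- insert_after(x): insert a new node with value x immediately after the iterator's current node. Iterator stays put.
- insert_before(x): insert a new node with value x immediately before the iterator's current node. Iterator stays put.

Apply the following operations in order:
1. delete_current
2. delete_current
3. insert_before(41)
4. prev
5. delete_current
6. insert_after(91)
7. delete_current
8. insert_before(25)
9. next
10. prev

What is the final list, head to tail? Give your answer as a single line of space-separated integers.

Answer: 25 91 4

Derivation:
After 1 (delete_current): list=[2, 7, 4] cursor@2
After 2 (delete_current): list=[7, 4] cursor@7
After 3 (insert_before(41)): list=[41, 7, 4] cursor@7
After 4 (prev): list=[41, 7, 4] cursor@41
After 5 (delete_current): list=[7, 4] cursor@7
After 6 (insert_after(91)): list=[7, 91, 4] cursor@7
After 7 (delete_current): list=[91, 4] cursor@91
After 8 (insert_before(25)): list=[25, 91, 4] cursor@91
After 9 (next): list=[25, 91, 4] cursor@4
After 10 (prev): list=[25, 91, 4] cursor@91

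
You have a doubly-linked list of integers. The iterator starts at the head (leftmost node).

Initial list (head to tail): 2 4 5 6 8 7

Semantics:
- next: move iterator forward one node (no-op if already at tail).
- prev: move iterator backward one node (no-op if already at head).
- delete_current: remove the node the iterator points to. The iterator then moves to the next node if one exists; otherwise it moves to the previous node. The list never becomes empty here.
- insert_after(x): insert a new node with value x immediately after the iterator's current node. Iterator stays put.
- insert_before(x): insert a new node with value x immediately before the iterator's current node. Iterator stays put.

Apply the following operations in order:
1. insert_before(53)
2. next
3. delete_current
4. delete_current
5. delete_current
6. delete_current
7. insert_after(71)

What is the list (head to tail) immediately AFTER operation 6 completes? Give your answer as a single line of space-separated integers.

After 1 (insert_before(53)): list=[53, 2, 4, 5, 6, 8, 7] cursor@2
After 2 (next): list=[53, 2, 4, 5, 6, 8, 7] cursor@4
After 3 (delete_current): list=[53, 2, 5, 6, 8, 7] cursor@5
After 4 (delete_current): list=[53, 2, 6, 8, 7] cursor@6
After 5 (delete_current): list=[53, 2, 8, 7] cursor@8
After 6 (delete_current): list=[53, 2, 7] cursor@7

Answer: 53 2 7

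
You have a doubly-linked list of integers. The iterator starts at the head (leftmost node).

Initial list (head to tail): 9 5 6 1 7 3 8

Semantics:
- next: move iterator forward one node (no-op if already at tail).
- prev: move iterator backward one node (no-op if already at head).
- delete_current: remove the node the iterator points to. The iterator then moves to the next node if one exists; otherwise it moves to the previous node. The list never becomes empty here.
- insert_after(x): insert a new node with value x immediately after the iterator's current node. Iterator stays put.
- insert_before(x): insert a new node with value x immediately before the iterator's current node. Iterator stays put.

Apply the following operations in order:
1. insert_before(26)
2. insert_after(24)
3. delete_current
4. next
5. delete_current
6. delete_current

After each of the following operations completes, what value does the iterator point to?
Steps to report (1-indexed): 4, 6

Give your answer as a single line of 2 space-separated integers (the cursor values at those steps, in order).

After 1 (insert_before(26)): list=[26, 9, 5, 6, 1, 7, 3, 8] cursor@9
After 2 (insert_after(24)): list=[26, 9, 24, 5, 6, 1, 7, 3, 8] cursor@9
After 3 (delete_current): list=[26, 24, 5, 6, 1, 7, 3, 8] cursor@24
After 4 (next): list=[26, 24, 5, 6, 1, 7, 3, 8] cursor@5
After 5 (delete_current): list=[26, 24, 6, 1, 7, 3, 8] cursor@6
After 6 (delete_current): list=[26, 24, 1, 7, 3, 8] cursor@1

Answer: 5 1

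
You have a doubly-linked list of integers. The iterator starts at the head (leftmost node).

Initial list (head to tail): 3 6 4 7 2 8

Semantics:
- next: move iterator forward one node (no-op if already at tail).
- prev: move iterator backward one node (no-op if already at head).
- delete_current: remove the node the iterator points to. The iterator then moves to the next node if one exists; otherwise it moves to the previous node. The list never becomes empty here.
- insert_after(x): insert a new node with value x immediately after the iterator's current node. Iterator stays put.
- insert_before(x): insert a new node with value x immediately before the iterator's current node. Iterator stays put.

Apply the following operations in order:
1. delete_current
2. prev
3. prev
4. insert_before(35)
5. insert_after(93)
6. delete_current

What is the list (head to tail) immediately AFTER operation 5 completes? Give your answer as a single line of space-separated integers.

Answer: 35 6 93 4 7 2 8

Derivation:
After 1 (delete_current): list=[6, 4, 7, 2, 8] cursor@6
After 2 (prev): list=[6, 4, 7, 2, 8] cursor@6
After 3 (prev): list=[6, 4, 7, 2, 8] cursor@6
After 4 (insert_before(35)): list=[35, 6, 4, 7, 2, 8] cursor@6
After 5 (insert_after(93)): list=[35, 6, 93, 4, 7, 2, 8] cursor@6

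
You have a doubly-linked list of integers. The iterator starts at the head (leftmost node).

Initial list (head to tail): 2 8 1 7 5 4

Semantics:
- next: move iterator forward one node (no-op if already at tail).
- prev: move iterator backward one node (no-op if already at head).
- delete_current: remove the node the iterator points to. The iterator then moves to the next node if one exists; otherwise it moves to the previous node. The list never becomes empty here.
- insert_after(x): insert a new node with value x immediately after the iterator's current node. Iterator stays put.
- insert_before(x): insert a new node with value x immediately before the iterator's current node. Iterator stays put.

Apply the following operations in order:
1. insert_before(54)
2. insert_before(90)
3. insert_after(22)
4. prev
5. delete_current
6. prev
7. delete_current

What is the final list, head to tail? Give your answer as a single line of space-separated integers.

After 1 (insert_before(54)): list=[54, 2, 8, 1, 7, 5, 4] cursor@2
After 2 (insert_before(90)): list=[54, 90, 2, 8, 1, 7, 5, 4] cursor@2
After 3 (insert_after(22)): list=[54, 90, 2, 22, 8, 1, 7, 5, 4] cursor@2
After 4 (prev): list=[54, 90, 2, 22, 8, 1, 7, 5, 4] cursor@90
After 5 (delete_current): list=[54, 2, 22, 8, 1, 7, 5, 4] cursor@2
After 6 (prev): list=[54, 2, 22, 8, 1, 7, 5, 4] cursor@54
After 7 (delete_current): list=[2, 22, 8, 1, 7, 5, 4] cursor@2

Answer: 2 22 8 1 7 5 4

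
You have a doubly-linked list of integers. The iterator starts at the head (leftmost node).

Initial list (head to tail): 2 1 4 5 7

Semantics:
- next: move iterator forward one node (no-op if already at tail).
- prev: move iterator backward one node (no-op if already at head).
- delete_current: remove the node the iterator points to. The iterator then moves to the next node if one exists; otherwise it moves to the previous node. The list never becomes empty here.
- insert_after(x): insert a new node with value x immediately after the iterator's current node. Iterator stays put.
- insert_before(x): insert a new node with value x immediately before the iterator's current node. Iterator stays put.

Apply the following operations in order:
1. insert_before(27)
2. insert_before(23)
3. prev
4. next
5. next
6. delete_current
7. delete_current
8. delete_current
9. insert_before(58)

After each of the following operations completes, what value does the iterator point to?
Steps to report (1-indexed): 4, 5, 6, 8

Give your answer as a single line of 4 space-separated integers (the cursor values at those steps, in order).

After 1 (insert_before(27)): list=[27, 2, 1, 4, 5, 7] cursor@2
After 2 (insert_before(23)): list=[27, 23, 2, 1, 4, 5, 7] cursor@2
After 3 (prev): list=[27, 23, 2, 1, 4, 5, 7] cursor@23
After 4 (next): list=[27, 23, 2, 1, 4, 5, 7] cursor@2
After 5 (next): list=[27, 23, 2, 1, 4, 5, 7] cursor@1
After 6 (delete_current): list=[27, 23, 2, 4, 5, 7] cursor@4
After 7 (delete_current): list=[27, 23, 2, 5, 7] cursor@5
After 8 (delete_current): list=[27, 23, 2, 7] cursor@7
After 9 (insert_before(58)): list=[27, 23, 2, 58, 7] cursor@7

Answer: 2 1 4 7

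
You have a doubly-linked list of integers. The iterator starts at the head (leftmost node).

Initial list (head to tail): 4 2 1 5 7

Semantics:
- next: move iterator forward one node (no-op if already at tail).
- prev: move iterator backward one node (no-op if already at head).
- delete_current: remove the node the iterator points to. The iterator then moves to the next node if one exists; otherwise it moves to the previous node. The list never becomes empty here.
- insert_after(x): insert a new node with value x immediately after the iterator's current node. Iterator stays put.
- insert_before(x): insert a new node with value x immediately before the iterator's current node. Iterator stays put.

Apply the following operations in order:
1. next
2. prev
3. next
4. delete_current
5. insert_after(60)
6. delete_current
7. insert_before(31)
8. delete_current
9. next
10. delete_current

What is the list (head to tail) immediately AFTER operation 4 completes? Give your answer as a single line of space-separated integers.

Answer: 4 1 5 7

Derivation:
After 1 (next): list=[4, 2, 1, 5, 7] cursor@2
After 2 (prev): list=[4, 2, 1, 5, 7] cursor@4
After 3 (next): list=[4, 2, 1, 5, 7] cursor@2
After 4 (delete_current): list=[4, 1, 5, 7] cursor@1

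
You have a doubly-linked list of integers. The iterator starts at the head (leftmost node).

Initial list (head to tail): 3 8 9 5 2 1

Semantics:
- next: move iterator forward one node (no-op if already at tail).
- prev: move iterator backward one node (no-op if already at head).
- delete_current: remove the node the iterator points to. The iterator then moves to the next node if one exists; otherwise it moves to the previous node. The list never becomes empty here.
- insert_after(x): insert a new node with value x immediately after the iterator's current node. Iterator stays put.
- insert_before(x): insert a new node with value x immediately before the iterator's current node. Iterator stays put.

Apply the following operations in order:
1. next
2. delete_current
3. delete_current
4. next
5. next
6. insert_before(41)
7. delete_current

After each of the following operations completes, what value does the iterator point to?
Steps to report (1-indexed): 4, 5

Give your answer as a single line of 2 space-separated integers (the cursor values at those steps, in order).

After 1 (next): list=[3, 8, 9, 5, 2, 1] cursor@8
After 2 (delete_current): list=[3, 9, 5, 2, 1] cursor@9
After 3 (delete_current): list=[3, 5, 2, 1] cursor@5
After 4 (next): list=[3, 5, 2, 1] cursor@2
After 5 (next): list=[3, 5, 2, 1] cursor@1
After 6 (insert_before(41)): list=[3, 5, 2, 41, 1] cursor@1
After 7 (delete_current): list=[3, 5, 2, 41] cursor@41

Answer: 2 1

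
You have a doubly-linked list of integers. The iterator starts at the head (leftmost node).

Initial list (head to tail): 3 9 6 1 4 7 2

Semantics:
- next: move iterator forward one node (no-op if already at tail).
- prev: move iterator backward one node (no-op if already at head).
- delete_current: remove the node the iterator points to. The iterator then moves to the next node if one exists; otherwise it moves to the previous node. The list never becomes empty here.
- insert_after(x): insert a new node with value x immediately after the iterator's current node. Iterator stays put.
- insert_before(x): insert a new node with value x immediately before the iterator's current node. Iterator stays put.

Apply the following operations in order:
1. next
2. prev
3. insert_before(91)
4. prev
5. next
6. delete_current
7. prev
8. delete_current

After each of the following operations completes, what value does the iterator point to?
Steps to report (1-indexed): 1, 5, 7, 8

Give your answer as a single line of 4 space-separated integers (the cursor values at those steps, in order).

Answer: 9 3 91 9

Derivation:
After 1 (next): list=[3, 9, 6, 1, 4, 7, 2] cursor@9
After 2 (prev): list=[3, 9, 6, 1, 4, 7, 2] cursor@3
After 3 (insert_before(91)): list=[91, 3, 9, 6, 1, 4, 7, 2] cursor@3
After 4 (prev): list=[91, 3, 9, 6, 1, 4, 7, 2] cursor@91
After 5 (next): list=[91, 3, 9, 6, 1, 4, 7, 2] cursor@3
After 6 (delete_current): list=[91, 9, 6, 1, 4, 7, 2] cursor@9
After 7 (prev): list=[91, 9, 6, 1, 4, 7, 2] cursor@91
After 8 (delete_current): list=[9, 6, 1, 4, 7, 2] cursor@9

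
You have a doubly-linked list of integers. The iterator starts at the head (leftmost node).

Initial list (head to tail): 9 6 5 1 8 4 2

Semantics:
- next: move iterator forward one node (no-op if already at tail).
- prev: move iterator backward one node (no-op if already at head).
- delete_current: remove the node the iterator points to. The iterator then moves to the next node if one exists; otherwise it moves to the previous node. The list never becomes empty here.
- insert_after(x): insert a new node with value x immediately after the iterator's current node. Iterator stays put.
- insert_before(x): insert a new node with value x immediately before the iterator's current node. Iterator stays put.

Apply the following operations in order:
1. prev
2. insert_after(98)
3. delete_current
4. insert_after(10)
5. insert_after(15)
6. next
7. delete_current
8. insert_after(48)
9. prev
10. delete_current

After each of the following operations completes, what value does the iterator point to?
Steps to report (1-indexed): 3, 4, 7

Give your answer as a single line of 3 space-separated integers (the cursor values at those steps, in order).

After 1 (prev): list=[9, 6, 5, 1, 8, 4, 2] cursor@9
After 2 (insert_after(98)): list=[9, 98, 6, 5, 1, 8, 4, 2] cursor@9
After 3 (delete_current): list=[98, 6, 5, 1, 8, 4, 2] cursor@98
After 4 (insert_after(10)): list=[98, 10, 6, 5, 1, 8, 4, 2] cursor@98
After 5 (insert_after(15)): list=[98, 15, 10, 6, 5, 1, 8, 4, 2] cursor@98
After 6 (next): list=[98, 15, 10, 6, 5, 1, 8, 4, 2] cursor@15
After 7 (delete_current): list=[98, 10, 6, 5, 1, 8, 4, 2] cursor@10
After 8 (insert_after(48)): list=[98, 10, 48, 6, 5, 1, 8, 4, 2] cursor@10
After 9 (prev): list=[98, 10, 48, 6, 5, 1, 8, 4, 2] cursor@98
After 10 (delete_current): list=[10, 48, 6, 5, 1, 8, 4, 2] cursor@10

Answer: 98 98 10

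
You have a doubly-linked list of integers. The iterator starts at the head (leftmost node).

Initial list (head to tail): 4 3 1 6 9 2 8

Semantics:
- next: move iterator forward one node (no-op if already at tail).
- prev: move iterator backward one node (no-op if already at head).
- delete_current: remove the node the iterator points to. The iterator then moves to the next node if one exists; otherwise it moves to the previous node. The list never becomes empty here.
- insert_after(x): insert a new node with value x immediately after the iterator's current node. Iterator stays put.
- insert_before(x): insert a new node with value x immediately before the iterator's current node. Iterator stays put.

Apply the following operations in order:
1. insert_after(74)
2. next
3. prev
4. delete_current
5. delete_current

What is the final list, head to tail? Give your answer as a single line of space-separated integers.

Answer: 3 1 6 9 2 8

Derivation:
After 1 (insert_after(74)): list=[4, 74, 3, 1, 6, 9, 2, 8] cursor@4
After 2 (next): list=[4, 74, 3, 1, 6, 9, 2, 8] cursor@74
After 3 (prev): list=[4, 74, 3, 1, 6, 9, 2, 8] cursor@4
After 4 (delete_current): list=[74, 3, 1, 6, 9, 2, 8] cursor@74
After 5 (delete_current): list=[3, 1, 6, 9, 2, 8] cursor@3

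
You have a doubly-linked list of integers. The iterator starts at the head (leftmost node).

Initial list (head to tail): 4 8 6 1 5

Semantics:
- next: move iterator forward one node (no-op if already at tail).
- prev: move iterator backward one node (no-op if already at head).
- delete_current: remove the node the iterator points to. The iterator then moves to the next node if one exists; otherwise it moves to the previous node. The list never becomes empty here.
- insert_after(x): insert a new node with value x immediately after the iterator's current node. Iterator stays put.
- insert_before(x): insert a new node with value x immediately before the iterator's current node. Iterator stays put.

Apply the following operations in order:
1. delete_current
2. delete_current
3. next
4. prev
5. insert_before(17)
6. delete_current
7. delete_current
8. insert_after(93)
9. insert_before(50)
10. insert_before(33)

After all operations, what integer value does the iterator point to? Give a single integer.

After 1 (delete_current): list=[8, 6, 1, 5] cursor@8
After 2 (delete_current): list=[6, 1, 5] cursor@6
After 3 (next): list=[6, 1, 5] cursor@1
After 4 (prev): list=[6, 1, 5] cursor@6
After 5 (insert_before(17)): list=[17, 6, 1, 5] cursor@6
After 6 (delete_current): list=[17, 1, 5] cursor@1
After 7 (delete_current): list=[17, 5] cursor@5
After 8 (insert_after(93)): list=[17, 5, 93] cursor@5
After 9 (insert_before(50)): list=[17, 50, 5, 93] cursor@5
After 10 (insert_before(33)): list=[17, 50, 33, 5, 93] cursor@5

Answer: 5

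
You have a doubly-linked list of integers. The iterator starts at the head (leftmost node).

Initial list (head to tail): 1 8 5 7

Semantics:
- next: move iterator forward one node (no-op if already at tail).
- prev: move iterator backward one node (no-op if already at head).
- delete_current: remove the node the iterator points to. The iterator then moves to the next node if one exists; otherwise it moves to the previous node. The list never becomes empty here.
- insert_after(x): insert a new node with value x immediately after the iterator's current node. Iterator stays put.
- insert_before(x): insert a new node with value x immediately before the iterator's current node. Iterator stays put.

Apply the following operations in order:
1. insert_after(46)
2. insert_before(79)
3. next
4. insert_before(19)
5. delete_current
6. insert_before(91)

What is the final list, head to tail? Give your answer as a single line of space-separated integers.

Answer: 79 1 19 91 8 5 7

Derivation:
After 1 (insert_after(46)): list=[1, 46, 8, 5, 7] cursor@1
After 2 (insert_before(79)): list=[79, 1, 46, 8, 5, 7] cursor@1
After 3 (next): list=[79, 1, 46, 8, 5, 7] cursor@46
After 4 (insert_before(19)): list=[79, 1, 19, 46, 8, 5, 7] cursor@46
After 5 (delete_current): list=[79, 1, 19, 8, 5, 7] cursor@8
After 6 (insert_before(91)): list=[79, 1, 19, 91, 8, 5, 7] cursor@8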